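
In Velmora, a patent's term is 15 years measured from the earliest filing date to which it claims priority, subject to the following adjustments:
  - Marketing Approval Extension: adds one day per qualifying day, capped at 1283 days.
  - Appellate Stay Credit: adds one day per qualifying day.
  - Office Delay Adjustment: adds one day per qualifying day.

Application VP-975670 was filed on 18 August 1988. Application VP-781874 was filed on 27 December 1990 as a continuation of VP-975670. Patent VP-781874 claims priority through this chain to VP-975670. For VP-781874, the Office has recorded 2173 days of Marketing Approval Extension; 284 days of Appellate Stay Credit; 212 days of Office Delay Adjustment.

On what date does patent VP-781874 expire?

2008-07-01

Earliest priority filing: 18 August 1988.
Base term: 18 August 1988 + 15 years → 18 August 2003.
Marketing Approval Extension: 2173 days claimed exceeds the 1283-day cap, so +1283 days → 21 February 2007.
Appellate Stay Credit: +284 days → 2 December 2007.
Office Delay Adjustment: +212 days → 1 July 2008.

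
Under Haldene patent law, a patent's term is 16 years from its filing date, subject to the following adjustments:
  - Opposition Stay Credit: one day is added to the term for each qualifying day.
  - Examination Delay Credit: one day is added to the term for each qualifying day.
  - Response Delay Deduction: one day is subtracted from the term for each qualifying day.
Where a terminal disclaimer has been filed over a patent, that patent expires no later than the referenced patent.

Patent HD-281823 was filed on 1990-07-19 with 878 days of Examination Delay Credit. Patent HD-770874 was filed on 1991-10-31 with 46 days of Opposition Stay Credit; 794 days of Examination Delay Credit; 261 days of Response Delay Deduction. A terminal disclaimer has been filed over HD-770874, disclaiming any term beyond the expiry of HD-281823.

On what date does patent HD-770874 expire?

December 13, 2008

Natural term of HD-770874:
  Base: filing + 16 years → 31 October 2007.
  Opposition Stay Credit: +46 days → 16 December 2007.
  Examination Delay Credit: +794 days → 17 February 2010.
  Response Delay Deduction: −261 days → 1 June 2009.
Expiry of referenced patent HD-281823:
  Base: filing + 16 years → 19 July 2006.
  Examination Delay Credit: +878 days → 13 December 2008.
Terminal disclaimer: HD-770874 expires on the earlier of 1 June 2009 and 13 December 2008.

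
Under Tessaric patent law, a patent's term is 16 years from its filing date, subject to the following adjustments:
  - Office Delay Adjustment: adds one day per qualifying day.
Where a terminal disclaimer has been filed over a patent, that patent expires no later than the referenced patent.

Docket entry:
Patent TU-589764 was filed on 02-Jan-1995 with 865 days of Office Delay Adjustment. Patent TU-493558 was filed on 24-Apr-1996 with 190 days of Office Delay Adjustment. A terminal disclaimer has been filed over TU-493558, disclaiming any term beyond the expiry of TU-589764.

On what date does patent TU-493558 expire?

October 31, 2012

Natural term of TU-493558:
  Base: filing + 16 years → 24 April 2012.
  Office Delay Adjustment: +190 days → 31 October 2012.
Expiry of referenced patent TU-589764:
  Base: filing + 16 years → 2 January 2011.
  Office Delay Adjustment: +865 days → 16 May 2013.
Terminal disclaimer: TU-493558 expires on the earlier of 31 October 2012 and 16 May 2013.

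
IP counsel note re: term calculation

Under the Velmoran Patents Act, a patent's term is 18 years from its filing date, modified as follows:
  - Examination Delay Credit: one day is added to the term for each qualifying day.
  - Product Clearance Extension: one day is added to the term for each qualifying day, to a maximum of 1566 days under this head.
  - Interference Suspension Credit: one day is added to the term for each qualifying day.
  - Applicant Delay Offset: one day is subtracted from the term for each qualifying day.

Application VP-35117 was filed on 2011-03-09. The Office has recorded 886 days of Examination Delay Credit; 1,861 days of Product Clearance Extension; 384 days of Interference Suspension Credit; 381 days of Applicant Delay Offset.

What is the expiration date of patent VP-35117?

November 28, 2035

Base term: filing date + 18 years → 9 March 2029.
Examination Delay Credit: +886 days → 12 August 2031.
Product Clearance Extension: 1861 days claimed exceeds the 1566-day cap, so +1566 days → 25 November 2035.
Interference Suspension Credit: +384 days → 13 December 2036.
Applicant Delay Offset: −381 days → 28 November 2035.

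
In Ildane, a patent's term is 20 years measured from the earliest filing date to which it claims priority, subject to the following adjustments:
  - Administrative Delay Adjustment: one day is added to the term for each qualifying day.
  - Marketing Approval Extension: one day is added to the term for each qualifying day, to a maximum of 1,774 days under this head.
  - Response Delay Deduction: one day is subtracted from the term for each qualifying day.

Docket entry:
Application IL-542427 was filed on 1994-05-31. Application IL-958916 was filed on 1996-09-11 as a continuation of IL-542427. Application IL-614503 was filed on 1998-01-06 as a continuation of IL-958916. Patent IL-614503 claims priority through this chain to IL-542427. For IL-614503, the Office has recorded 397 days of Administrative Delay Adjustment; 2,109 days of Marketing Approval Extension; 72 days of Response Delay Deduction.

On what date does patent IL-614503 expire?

Earliest priority filing: 31 May 1994.
Base term: 31 May 1994 + 20 years → 31 May 2014.
Administrative Delay Adjustment: +397 days → 2 July 2015.
Marketing Approval Extension: 2109 days claimed exceeds the 1774-day cap, so +1774 days → 10 May 2020.
Response Delay Deduction: −72 days → 28 February 2020.

February 28, 2020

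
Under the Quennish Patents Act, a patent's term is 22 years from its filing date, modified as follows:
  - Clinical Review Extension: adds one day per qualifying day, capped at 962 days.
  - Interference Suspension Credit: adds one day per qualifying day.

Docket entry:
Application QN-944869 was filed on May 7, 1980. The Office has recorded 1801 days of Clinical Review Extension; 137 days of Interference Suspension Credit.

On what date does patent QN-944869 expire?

2005-05-10

Base term: filing date + 22 years → 7 May 2002.
Clinical Review Extension: 1801 days claimed exceeds the 962-day cap, so +962 days → 24 December 2004.
Interference Suspension Credit: +137 days → 10 May 2005.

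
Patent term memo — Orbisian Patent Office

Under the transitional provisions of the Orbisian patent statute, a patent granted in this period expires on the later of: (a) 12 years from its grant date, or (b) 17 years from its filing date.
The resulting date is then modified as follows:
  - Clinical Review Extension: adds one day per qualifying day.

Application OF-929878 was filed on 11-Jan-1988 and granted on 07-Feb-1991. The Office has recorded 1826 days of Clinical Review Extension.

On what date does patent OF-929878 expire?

January 11, 2010

(a) grant + 12 years → 7 February 2003.
(b) filing + 17 years → 11 January 2005.
Later of the two: 11 January 2005.
Clinical Review Extension: +1826 days → 11 January 2010.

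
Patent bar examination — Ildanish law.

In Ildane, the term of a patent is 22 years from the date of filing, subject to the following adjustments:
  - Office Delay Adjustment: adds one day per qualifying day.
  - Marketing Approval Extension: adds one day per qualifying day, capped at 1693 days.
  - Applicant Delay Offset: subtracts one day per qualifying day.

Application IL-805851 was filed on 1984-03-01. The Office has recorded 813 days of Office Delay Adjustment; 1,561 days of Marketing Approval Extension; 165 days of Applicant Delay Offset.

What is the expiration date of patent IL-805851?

Base term: filing date + 22 years → 1 March 2006.
Office Delay Adjustment: +813 days → 22 May 2008.
Marketing Approval Extension: 1561 days (within the 1693-day cap) → +1561 days → 30 August 2012.
Applicant Delay Offset: −165 days → 18 March 2012.

2012-03-18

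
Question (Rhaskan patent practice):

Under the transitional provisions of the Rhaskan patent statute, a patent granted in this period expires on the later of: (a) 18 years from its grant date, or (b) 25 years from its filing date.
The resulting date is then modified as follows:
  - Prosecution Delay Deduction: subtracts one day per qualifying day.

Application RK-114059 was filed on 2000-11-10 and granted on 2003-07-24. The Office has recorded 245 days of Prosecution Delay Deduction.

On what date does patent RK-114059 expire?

(a) grant + 18 years → 24 July 2021.
(b) filing + 25 years → 10 November 2025.
Later of the two: 10 November 2025.
Prosecution Delay Deduction: −245 days → 10 March 2025.

2025-03-10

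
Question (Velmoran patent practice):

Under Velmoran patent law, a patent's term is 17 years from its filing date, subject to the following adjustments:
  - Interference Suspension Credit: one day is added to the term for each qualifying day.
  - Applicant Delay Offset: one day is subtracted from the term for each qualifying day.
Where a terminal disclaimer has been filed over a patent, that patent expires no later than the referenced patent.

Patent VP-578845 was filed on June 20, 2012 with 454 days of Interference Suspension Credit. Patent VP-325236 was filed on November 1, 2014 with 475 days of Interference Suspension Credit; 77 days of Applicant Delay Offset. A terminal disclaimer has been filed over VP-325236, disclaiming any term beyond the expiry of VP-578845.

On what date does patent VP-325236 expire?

September 17, 2030

Natural term of VP-325236:
  Base: filing + 17 years → 1 November 2031.
  Interference Suspension Credit: +475 days → 18 February 2033.
  Applicant Delay Offset: −77 days → 3 December 2032.
Expiry of referenced patent VP-578845:
  Base: filing + 17 years → 20 June 2029.
  Interference Suspension Credit: +454 days → 17 September 2030.
Terminal disclaimer: VP-325236 expires on the earlier of 3 December 2032 and 17 September 2030.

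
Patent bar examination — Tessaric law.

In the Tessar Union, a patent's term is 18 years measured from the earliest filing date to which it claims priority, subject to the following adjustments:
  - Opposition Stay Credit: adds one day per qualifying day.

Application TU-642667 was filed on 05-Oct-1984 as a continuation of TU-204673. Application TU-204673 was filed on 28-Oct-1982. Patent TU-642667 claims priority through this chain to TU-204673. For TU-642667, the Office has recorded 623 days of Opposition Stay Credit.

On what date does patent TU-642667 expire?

Earliest priority filing: 28 October 1982.
Base term: 28 October 1982 + 18 years → 28 October 2000.
Opposition Stay Credit: +623 days → 13 July 2002.

July 13, 2002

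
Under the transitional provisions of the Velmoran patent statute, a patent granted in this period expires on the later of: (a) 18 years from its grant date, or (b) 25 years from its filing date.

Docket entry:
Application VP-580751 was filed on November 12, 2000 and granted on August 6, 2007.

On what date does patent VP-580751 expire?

2025-11-12

(a) grant + 18 years → 6 August 2025.
(b) filing + 25 years → 12 November 2025.
Later of the two: 12 November 2025.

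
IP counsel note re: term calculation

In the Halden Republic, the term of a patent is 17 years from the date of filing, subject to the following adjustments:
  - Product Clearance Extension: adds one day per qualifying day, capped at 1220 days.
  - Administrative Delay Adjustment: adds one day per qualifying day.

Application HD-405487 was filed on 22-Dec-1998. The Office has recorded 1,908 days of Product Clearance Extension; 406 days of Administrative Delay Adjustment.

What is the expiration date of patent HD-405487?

June 4, 2020

Base term: filing date + 17 years → 22 December 2015.
Product Clearance Extension: 1908 days claimed exceeds the 1220-day cap, so +1220 days → 25 April 2019.
Administrative Delay Adjustment: +406 days → 4 June 2020.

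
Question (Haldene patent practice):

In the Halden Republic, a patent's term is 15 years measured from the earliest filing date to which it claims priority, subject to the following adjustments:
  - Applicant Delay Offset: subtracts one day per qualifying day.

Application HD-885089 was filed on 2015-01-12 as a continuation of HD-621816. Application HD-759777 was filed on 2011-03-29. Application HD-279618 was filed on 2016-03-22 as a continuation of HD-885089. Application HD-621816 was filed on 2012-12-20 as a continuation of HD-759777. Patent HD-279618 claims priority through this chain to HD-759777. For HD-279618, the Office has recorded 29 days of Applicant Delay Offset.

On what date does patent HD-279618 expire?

Earliest priority filing: 29 March 2011.
Base term: 29 March 2011 + 15 years → 29 March 2026.
Applicant Delay Offset: −29 days → 28 February 2026.

2026-02-28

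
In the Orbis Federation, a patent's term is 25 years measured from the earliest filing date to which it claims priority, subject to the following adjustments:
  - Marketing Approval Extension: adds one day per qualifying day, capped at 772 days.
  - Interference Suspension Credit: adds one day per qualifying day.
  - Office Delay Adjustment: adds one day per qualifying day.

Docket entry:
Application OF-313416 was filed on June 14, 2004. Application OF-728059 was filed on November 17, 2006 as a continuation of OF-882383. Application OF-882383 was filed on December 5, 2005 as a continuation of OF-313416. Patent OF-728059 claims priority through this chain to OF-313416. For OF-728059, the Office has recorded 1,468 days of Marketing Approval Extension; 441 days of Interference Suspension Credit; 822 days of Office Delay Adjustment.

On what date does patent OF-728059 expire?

Earliest priority filing: 14 June 2004.
Base term: 14 June 2004 + 25 years → 14 June 2029.
Marketing Approval Extension: 1468 days claimed exceeds the 772-day cap, so +772 days → 26 July 2031.
Interference Suspension Credit: +441 days → 9 October 2032.
Office Delay Adjustment: +822 days → 9 January 2035.

January 9, 2035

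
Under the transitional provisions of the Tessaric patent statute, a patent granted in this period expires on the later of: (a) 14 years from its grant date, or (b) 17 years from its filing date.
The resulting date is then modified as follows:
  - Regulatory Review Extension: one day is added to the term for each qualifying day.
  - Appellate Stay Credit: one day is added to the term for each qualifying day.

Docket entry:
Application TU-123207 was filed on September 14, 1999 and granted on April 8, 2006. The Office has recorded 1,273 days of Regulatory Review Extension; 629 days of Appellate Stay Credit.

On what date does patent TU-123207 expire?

2025-06-23

(a) grant + 14 years → 8 April 2020.
(b) filing + 17 years → 14 September 2016.
Later of the two: 8 April 2020.
Regulatory Review Extension: +1273 days → 3 October 2023.
Appellate Stay Credit: +629 days → 23 June 2025.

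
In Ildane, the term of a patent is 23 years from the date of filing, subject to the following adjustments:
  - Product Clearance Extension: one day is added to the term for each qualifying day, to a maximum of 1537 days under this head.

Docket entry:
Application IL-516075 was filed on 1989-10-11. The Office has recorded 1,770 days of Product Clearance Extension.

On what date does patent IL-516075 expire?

2016-12-26

Base term: filing date + 23 years → 11 October 2012.
Product Clearance Extension: 1770 days claimed exceeds the 1537-day cap, so +1537 days → 26 December 2016.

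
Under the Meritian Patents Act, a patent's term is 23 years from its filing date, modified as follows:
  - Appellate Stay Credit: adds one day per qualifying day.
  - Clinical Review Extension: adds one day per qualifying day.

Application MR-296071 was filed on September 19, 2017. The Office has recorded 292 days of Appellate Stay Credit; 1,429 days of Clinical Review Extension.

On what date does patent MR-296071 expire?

June 6, 2045

Base term: filing date + 23 years → 19 September 2040.
Appellate Stay Credit: +292 days → 8 July 2041.
Clinical Review Extension: +1429 days → 6 June 2045.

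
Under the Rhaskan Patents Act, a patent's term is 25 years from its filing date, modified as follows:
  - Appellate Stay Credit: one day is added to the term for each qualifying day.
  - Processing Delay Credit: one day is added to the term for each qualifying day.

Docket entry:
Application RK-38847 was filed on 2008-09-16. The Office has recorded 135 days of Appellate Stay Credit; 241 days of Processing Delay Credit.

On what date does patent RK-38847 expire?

September 27, 2034

Base term: filing date + 25 years → 16 September 2033.
Appellate Stay Credit: +135 days → 29 January 2034.
Processing Delay Credit: +241 days → 27 September 2034.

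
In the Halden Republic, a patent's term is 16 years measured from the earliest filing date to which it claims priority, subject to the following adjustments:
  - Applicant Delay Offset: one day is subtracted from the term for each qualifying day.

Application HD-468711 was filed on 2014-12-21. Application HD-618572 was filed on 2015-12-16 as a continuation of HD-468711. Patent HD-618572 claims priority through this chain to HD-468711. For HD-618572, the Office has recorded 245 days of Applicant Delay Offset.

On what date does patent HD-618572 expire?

Earliest priority filing: 21 December 2014.
Base term: 21 December 2014 + 16 years → 21 December 2030.
Applicant Delay Offset: −245 days → 20 April 2030.

April 20, 2030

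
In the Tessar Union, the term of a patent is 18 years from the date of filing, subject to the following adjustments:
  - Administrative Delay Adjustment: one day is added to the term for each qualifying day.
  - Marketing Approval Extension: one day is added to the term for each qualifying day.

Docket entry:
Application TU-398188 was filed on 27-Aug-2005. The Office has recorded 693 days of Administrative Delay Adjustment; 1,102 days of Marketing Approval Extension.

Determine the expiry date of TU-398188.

Base term: filing date + 18 years → 27 August 2023.
Administrative Delay Adjustment: +693 days → 20 July 2025.
Marketing Approval Extension: +1102 days → 26 July 2028.

July 26, 2028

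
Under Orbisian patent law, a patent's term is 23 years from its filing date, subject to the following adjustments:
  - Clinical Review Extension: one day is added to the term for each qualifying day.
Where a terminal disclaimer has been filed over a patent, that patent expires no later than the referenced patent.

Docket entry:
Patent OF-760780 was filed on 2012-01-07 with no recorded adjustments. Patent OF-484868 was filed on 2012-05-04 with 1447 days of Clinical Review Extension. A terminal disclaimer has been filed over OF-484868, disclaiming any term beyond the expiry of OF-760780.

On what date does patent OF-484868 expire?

January 7, 2035

Natural term of OF-484868:
  Base: filing + 23 years → 4 May 2035.
  Clinical Review Extension: +1447 days → 20 April 2039.
Expiry of referenced patent OF-760780:
  Base: filing + 23 years → 7 January 2035.
Terminal disclaimer: OF-484868 expires on the earlier of 20 April 2039 and 7 January 2035.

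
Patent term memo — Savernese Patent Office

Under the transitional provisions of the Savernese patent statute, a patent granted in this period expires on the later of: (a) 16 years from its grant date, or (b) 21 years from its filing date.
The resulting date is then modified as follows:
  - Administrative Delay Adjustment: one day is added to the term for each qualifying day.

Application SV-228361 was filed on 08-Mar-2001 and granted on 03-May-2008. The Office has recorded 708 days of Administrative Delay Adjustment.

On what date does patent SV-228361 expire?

April 11, 2026

(a) grant + 16 years → 3 May 2024.
(b) filing + 21 years → 8 March 2022.
Later of the two: 3 May 2024.
Administrative Delay Adjustment: +708 days → 11 April 2026.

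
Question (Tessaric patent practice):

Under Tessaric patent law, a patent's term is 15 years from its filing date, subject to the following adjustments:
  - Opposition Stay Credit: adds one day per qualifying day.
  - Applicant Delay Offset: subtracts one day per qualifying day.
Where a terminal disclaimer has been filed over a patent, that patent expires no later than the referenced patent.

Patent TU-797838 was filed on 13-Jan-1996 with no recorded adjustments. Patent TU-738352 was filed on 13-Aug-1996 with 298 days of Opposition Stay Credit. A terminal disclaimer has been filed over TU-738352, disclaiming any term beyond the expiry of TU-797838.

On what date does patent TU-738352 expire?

Natural term of TU-738352:
  Base: filing + 15 years → 13 August 2011.
  Opposition Stay Credit: +298 days → 6 June 2012.
Expiry of referenced patent TU-797838:
  Base: filing + 15 years → 13 January 2011.
Terminal disclaimer: TU-738352 expires on the earlier of 6 June 2012 and 13 January 2011.

2011-01-13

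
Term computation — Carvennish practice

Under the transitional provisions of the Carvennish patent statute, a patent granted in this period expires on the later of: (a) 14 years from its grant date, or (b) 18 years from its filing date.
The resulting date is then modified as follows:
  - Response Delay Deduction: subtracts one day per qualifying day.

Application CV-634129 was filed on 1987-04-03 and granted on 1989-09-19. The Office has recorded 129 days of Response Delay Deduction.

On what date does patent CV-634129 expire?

2004-11-25

(a) grant + 14 years → 19 September 2003.
(b) filing + 18 years → 3 April 2005.
Later of the two: 3 April 2005.
Response Delay Deduction: −129 days → 25 November 2004.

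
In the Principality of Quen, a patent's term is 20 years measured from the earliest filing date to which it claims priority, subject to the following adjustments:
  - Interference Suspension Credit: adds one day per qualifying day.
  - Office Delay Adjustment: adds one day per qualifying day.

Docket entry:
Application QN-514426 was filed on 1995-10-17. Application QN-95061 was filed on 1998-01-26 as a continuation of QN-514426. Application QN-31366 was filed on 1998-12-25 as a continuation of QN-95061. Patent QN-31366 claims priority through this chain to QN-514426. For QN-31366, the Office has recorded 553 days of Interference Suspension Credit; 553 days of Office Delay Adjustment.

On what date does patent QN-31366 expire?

Earliest priority filing: 17 October 1995.
Base term: 17 October 1995 + 20 years → 17 October 2015.
Interference Suspension Credit: +553 days → 22 April 2017.
Office Delay Adjustment: +553 days → 27 October 2018.

2018-10-27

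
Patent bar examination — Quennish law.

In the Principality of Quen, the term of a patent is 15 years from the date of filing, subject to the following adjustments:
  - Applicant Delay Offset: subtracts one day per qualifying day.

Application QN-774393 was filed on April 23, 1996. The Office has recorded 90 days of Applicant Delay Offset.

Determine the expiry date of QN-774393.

Base term: filing date + 15 years → 23 April 2011.
Applicant Delay Offset: −90 days → 23 January 2011.

January 23, 2011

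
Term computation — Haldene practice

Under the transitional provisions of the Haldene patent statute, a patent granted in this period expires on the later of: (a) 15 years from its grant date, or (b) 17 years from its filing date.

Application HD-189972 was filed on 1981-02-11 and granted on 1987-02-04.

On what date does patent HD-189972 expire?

2002-02-04

(a) grant + 15 years → 4 February 2002.
(b) filing + 17 years → 11 February 1998.
Later of the two: 4 February 2002.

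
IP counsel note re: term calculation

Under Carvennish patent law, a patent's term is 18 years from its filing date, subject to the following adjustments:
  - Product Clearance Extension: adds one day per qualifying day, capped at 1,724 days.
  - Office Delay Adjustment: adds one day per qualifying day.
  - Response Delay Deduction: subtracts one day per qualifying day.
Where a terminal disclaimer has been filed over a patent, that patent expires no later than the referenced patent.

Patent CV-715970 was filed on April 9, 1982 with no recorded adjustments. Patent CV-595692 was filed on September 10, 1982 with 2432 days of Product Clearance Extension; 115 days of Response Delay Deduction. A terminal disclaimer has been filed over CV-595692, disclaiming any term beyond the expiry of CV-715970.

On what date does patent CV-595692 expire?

Natural term of CV-595692:
  Base: filing + 18 years → 10 September 2000.
  Product Clearance Extension: 2432 days claimed exceeds the 1724-day cap, so +1724 days → 31 May 2005.
  Response Delay Deduction: −115 days → 5 February 2005.
Expiry of referenced patent CV-715970:
  Base: filing + 18 years → 9 April 2000.
Terminal disclaimer: CV-595692 expires on the earlier of 5 February 2005 and 9 April 2000.

2000-04-09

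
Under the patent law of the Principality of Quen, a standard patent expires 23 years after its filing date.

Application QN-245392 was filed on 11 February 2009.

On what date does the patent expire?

2032-02-11

Filing date + 23 years → 11 February 2032.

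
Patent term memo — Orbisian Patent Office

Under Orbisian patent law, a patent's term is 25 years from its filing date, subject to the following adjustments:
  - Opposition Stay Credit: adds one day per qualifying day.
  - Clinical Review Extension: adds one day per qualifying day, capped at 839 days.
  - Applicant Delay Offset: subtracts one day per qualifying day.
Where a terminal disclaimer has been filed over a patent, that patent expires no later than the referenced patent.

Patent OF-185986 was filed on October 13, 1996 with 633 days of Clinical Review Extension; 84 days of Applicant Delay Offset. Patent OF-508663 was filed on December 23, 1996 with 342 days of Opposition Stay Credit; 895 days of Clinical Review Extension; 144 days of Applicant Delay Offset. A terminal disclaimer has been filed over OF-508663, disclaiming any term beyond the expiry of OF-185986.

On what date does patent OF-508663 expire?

Natural term of OF-508663:
  Base: filing + 25 years → 23 December 2021.
  Opposition Stay Credit: +342 days → 30 November 2022.
  Clinical Review Extension: 895 days claimed exceeds the 839-day cap, so +839 days → 18 March 2025.
  Applicant Delay Offset: −144 days → 25 October 2024.
Expiry of referenced patent OF-185986:
  Base: filing + 25 years → 13 October 2021.
  Clinical Review Extension: 633 days (within the 839-day cap) → +633 days → 8 July 2023.
  Applicant Delay Offset: −84 days → 15 April 2023.
Terminal disclaimer: OF-508663 expires on the earlier of 25 October 2024 and 15 April 2023.

April 15, 2023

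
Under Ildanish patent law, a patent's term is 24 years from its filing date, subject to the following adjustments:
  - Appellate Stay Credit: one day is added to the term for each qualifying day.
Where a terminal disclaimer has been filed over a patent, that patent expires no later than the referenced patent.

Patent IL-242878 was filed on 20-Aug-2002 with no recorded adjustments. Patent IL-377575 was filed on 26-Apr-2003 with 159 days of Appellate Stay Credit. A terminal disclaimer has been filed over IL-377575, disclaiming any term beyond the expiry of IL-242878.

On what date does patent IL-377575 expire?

Natural term of IL-377575:
  Base: filing + 24 years → 26 April 2027.
  Appellate Stay Credit: +159 days → 2 October 2027.
Expiry of referenced patent IL-242878:
  Base: filing + 24 years → 20 August 2026.
Terminal disclaimer: IL-377575 expires on the earlier of 2 October 2027 and 20 August 2026.

August 20, 2026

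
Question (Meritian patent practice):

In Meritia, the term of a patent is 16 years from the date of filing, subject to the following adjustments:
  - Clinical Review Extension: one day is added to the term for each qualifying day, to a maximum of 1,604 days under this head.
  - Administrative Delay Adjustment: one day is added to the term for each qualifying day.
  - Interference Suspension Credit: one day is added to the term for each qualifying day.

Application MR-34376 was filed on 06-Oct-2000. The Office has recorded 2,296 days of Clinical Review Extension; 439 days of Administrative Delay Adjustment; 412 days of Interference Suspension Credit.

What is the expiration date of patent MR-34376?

Base term: filing date + 16 years → 6 October 2016.
Clinical Review Extension: 2296 days claimed exceeds the 1604-day cap, so +1604 days → 26 February 2021.
Administrative Delay Adjustment: +439 days → 11 May 2022.
Interference Suspension Credit: +412 days → 27 June 2023.

June 27, 2023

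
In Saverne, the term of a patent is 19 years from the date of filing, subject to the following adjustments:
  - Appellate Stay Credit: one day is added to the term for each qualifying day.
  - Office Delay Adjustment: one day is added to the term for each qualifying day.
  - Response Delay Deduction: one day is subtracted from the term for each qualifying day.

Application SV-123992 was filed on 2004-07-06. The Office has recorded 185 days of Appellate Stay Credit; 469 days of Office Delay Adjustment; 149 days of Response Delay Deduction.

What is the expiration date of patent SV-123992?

Base term: filing date + 19 years → 6 July 2023.
Appellate Stay Credit: +185 days → 7 January 2024.
Office Delay Adjustment: +469 days → 20 April 2025.
Response Delay Deduction: −149 days → 22 November 2024.

2024-11-22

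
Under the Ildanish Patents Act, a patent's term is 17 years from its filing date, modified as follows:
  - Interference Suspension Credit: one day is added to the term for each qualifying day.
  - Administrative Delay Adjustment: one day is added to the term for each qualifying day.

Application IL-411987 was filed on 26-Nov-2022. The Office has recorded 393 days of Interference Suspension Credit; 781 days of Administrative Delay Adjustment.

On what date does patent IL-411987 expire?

Base term: filing date + 17 years → 26 November 2039.
Interference Suspension Credit: +393 days → 23 December 2040.
Administrative Delay Adjustment: +781 days → 12 February 2043.

February 12, 2043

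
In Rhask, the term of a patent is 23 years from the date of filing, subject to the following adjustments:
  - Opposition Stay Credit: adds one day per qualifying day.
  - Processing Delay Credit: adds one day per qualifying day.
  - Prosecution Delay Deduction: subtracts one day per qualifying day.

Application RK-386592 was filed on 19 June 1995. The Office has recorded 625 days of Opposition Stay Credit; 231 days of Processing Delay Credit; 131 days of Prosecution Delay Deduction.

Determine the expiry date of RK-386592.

2020-06-13

Base term: filing date + 23 years → 19 June 2018.
Opposition Stay Credit: +625 days → 5 March 2020.
Processing Delay Credit: +231 days → 22 October 2020.
Prosecution Delay Deduction: −131 days → 13 June 2020.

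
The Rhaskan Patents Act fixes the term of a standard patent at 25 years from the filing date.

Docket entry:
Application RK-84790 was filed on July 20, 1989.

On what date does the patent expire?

Filing date + 25 years → 20 July 2014.

2014-07-20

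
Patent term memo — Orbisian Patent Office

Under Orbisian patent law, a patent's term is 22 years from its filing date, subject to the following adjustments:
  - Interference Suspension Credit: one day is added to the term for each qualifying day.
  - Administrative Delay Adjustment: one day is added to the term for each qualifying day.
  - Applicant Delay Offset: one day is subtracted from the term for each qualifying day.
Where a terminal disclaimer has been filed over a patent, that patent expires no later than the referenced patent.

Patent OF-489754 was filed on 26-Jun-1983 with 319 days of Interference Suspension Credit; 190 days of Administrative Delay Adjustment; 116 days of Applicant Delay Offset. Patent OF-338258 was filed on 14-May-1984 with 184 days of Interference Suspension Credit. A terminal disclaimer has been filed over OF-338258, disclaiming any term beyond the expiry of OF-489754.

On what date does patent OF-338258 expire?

2006-07-24

Natural term of OF-338258:
  Base: filing + 22 years → 14 May 2006.
  Interference Suspension Credit: +184 days → 14 November 2006.
Expiry of referenced patent OF-489754:
  Base: filing + 22 years → 26 June 2005.
  Interference Suspension Credit: +319 days → 11 May 2006.
  Administrative Delay Adjustment: +190 days → 17 November 2006.
  Applicant Delay Offset: −116 days → 24 July 2006.
Terminal disclaimer: OF-338258 expires on the earlier of 14 November 2006 and 24 July 2006.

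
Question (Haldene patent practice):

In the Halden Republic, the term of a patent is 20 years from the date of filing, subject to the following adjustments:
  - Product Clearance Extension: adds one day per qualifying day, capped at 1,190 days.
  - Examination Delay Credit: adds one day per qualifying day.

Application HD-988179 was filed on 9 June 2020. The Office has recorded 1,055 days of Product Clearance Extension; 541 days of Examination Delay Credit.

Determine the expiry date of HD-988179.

Base term: filing date + 20 years → 9 June 2040.
Product Clearance Extension: 1055 days (within the 1190-day cap) → +1055 days → 30 April 2043.
Examination Delay Credit: +541 days → 22 October 2044.

2044-10-22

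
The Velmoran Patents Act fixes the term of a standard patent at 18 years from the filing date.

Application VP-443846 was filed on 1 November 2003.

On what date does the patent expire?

November 1, 2021

Filing date + 18 years → 1 November 2021.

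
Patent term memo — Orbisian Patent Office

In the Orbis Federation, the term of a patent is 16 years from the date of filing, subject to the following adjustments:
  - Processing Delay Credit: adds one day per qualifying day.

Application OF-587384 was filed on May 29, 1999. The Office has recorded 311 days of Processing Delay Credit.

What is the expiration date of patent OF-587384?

April 4, 2016

Base term: filing date + 16 years → 29 May 2015.
Processing Delay Credit: +311 days → 4 April 2016.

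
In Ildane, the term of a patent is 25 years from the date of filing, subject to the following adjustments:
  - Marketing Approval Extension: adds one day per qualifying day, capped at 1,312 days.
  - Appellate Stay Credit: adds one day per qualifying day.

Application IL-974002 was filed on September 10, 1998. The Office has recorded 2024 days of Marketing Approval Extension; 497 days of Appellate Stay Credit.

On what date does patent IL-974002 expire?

2028-08-23

Base term: filing date + 25 years → 10 September 2023.
Marketing Approval Extension: 2024 days claimed exceeds the 1312-day cap, so +1312 days → 14 April 2027.
Appellate Stay Credit: +497 days → 23 August 2028.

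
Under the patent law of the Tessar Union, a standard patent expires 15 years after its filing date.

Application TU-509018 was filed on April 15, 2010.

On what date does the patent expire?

Filing date + 15 years → 15 April 2025.

April 15, 2025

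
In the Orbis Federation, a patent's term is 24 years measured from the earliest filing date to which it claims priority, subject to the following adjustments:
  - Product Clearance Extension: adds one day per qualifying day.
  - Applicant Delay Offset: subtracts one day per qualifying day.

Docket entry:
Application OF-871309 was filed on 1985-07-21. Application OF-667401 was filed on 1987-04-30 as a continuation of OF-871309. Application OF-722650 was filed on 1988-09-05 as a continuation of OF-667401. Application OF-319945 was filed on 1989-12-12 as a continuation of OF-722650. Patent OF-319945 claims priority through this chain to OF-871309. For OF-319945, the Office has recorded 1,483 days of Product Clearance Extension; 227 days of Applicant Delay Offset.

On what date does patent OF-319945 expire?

December 28, 2012

Earliest priority filing: 21 July 1985.
Base term: 21 July 1985 + 24 years → 21 July 2009.
Product Clearance Extension: +1483 days → 12 August 2013.
Applicant Delay Offset: −227 days → 28 December 2012.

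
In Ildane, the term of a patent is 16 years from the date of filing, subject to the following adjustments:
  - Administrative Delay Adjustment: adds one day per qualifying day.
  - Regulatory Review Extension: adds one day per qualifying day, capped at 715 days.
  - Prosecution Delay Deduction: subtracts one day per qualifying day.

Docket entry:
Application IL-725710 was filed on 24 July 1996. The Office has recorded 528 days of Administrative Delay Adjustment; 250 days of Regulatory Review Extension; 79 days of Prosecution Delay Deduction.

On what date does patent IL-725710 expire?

2014-06-23

Base term: filing date + 16 years → 24 July 2012.
Administrative Delay Adjustment: +528 days → 3 January 2014.
Regulatory Review Extension: 250 days (within the 715-day cap) → +250 days → 10 September 2014.
Prosecution Delay Deduction: −79 days → 23 June 2014.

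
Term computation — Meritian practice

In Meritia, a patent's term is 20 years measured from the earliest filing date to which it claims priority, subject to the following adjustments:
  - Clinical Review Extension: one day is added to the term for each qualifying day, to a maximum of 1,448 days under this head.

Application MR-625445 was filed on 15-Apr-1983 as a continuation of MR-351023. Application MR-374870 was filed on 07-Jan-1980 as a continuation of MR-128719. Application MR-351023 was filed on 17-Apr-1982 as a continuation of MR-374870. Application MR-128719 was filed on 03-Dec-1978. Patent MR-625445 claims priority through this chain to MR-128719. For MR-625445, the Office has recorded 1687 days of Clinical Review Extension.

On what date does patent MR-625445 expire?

Earliest priority filing: 3 December 1978.
Base term: 3 December 1978 + 20 years → 3 December 1998.
Clinical Review Extension: 1687 days claimed exceeds the 1448-day cap, so +1448 days → 20 November 2002.

November 20, 2002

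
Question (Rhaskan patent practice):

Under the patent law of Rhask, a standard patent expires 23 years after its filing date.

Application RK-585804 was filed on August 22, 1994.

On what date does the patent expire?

2017-08-22

Filing date + 23 years → 22 August 2017.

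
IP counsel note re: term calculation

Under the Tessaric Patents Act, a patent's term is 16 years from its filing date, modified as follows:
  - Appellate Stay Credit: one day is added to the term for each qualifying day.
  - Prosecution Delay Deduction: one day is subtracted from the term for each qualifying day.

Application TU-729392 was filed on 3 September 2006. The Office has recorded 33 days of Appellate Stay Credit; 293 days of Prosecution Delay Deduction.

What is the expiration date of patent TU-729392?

Base term: filing date + 16 years → 3 September 2022.
Appellate Stay Credit: +33 days → 6 October 2022.
Prosecution Delay Deduction: −293 days → 17 December 2021.

2021-12-17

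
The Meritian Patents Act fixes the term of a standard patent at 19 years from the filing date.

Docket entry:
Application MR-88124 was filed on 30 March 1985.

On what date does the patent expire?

Filing date + 19 years → 30 March 2004.

March 30, 2004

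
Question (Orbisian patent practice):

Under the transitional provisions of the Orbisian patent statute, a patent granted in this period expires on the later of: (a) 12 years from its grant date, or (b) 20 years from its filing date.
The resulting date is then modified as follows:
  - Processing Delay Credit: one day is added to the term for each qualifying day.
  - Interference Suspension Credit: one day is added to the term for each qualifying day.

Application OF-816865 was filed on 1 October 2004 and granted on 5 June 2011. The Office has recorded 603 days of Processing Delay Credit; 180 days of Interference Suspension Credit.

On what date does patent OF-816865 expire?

November 23, 2026

(a) grant + 12 years → 5 June 2023.
(b) filing + 20 years → 1 October 2024.
Later of the two: 1 October 2024.
Processing Delay Credit: +603 days → 27 May 2026.
Interference Suspension Credit: +180 days → 23 November 2026.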